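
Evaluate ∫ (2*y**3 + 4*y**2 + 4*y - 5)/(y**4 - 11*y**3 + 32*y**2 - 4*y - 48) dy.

Factor the denominator: (y - 6)*(y - 4)*(y - 2)*(y + 1).
Partial-fraction decomposition: 1/(15*(y + 1)) + 35/(24*(y - 2)) - 203/(20*(y - 4)) + 85/(8*(y - 6)).
Integrate each term: A/(y−a) contributes A·log|y−a|.

85*log(y - 6)/8 - 203*log(y - 4)/20 + 35*log(y - 2)/24 + log(y + 1)/15 + C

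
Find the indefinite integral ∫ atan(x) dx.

x*atan(x) - log(x**2 + 1)/2 + C

Use integration by parts with u = arctan(x), dv = dx.
Then du = 1/(x**2 + 1) dx.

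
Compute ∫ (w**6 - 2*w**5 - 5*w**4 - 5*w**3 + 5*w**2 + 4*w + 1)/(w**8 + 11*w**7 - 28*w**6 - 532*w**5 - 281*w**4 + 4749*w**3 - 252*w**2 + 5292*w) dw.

log(w)/5292 + 23749*log(w - 6)/1350648 + 239*log(w - 3)/81000 - 56965*log(w + 6)/23976 + 487221139*log(w + 7)/207025000 + 811*log(w**2 + 1)/925000 + 523*atan(w)/462500 - 141191/(45500*w + 318500) + C

Factor the denominator: w*(w - 6)*(w - 3)*(w + 6)*(w + 7)**2*(w**2 + 1).
Partial-fraction decomposition: (811*w + 523)/(462500*(w**2 + 1)) + 487221139/(207025000*(w + 7)) + 141191/(45500*(w + 7)**2) - 56965/(23976*(w + 6)) + 239/(81000*(w - 3)) + 23749/(1350648*(w - 6)) + 1/(5292*w).
Integrate each term; A/(w−a) gives A·log|w−a|; the (Bw+D)/(w²+p²) term gives a log and an atan.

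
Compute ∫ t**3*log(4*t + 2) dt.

t**4*log(4*t + 2)/4 - t**4/16 + t**3/24 - t**2/32 + t/32 - log(2*t + 1)/64 + C

Use integration by parts with u = log(4*t + 2), dv = t**3 dt.
Then du = 4/(4*t + 2) dt and v = t**4/4.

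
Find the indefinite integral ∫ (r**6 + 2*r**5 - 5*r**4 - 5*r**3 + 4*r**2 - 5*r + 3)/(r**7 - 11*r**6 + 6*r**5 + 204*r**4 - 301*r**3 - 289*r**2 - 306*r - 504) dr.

Factor the denominator: (r - 7)*(r - 6)*(r - 3)*(r + 1)*(r + 4)*(r**2 + 1).
Partial-fraction decomposition: -(363*r - 449)/(62900*(r**2 + 1)) + 235/(7854*(r + 4)) - 11/(1344*(r + 1)) + 233/(1120*(r - 3)) - 3651/(518*(r - 6)) + 137707/(17600*(r - 7)).
Integrate each term; A/(r−a) gives A·log|r−a|; the (Br+D)/(r²+p²) term gives a log and an atan.

137707*log(r - 7)/17600 - 3651*log(r - 6)/518 + 233*log(r - 3)/1120 - 11*log(r + 1)/1344 + 235*log(r + 4)/7854 - 363*log(r**2 + 1)/125800 + 449*atan(r)/62900 + C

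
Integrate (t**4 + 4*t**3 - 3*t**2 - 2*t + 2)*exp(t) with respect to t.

Use integration by parts with u = t**4 + 4*t**3 - 3*t**2 - 2*t + 2, dv = exp(t) dt, so v = exp(t).
Apply parts 4 times (tabular method): alternate signs, differentiate u down to 0, integrate dv up.

(t**4 - 3*t**2 + 4*t - 2)*exp(t) + C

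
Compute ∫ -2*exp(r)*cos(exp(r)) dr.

Let u = exp(r), so du = (exp(r)) dr.
Rewriting, the integral becomes -2·∫ cos(u) du = -2·sin(u).
Substituting back, u = exp(r).

-2*sin(exp(r)) + C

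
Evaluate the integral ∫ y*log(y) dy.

Use integration by parts with u = log(y), dv = y dy.
Then du = 1/y dy and v = y**2/2.

y**2*log(y)/2 - y**2/4 + C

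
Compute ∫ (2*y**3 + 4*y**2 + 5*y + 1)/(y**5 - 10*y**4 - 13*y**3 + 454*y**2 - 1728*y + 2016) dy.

Factor the denominator: (y - 6)*(y - 4)**2*(y - 3)*(y + 7).
Partial-fraction decomposition: -262/(7865*(y + 7)) - 53/(15*(y - 3)) - 157/(484*(y - 4)) - 213/(22*(y - 4)**2) + 607/(156*(y - 6)).
Integrate each term; A/(y−a) gives A·log|y−a|; A/(y−a)² gives −A/(y−a).

607*log(y - 6)/156 - 157*log(y - 4)/484 - 53*log(y - 3)/15 - 262*log(y + 7)/7865 + 213/(22*y - 88) + C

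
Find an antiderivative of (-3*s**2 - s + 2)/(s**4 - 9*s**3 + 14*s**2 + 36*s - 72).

Factor the denominator: (s - 6)*(s - 3)*(s - 2)*(s + 2).
Partial-fraction decomposition: 1/(20*(s + 2)) - 3/(4*(s - 2)) + 28/(15*(s - 3)) - 7/(6*(s - 6)).
Integrate each term: A/(s−a) contributes A·log|s−a|.

-7*log(s - 6)/6 + 28*log(s - 3)/15 - 3*log(s - 2)/4 + log(s + 2)/20 + C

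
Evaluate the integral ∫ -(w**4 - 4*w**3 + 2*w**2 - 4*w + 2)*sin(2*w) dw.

w**4*cos(2*w)/2 - w**3*sin(2*w) - 2*w**3*cos(2*w) + 3*w**2*sin(2*w) - w**2*cos(2*w)/2 + w*sin(2*w)/2 + w*cos(2*w) - sin(2*w)/2 + 5*cos(2*w)/4 + C

Use integration by parts with u = w**4 - 4*w**3 + 2*w**2 - 4*w + 2, dv = -sin(2*w) dw, so v = cos(2*w)/2.
Apply parts 4 times (tabular method): alternate signs, differentiate u down to 0, integrate dv up.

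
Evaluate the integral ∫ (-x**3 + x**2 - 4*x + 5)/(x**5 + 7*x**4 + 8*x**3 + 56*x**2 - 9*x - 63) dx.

Factor the denominator: (x - 1)*(x + 1)*(x + 7)*(x**2 + 9).
Partial-fraction decomposition: -(39*x + 17)/(580*(x**2 + 9)) + 425/(2784*(x + 7)) - 11/(120*(x + 1)) + 1/(160*(x - 1)).
Integrate each term; A/(x−a) gives A·log|x−a|; the (Bx+D)/(x²+p²) term gives a log and an atan.

log(x - 1)/160 - 11*log(x + 1)/120 + 425*log(x + 7)/2784 - 39*log(x**2 + 9)/1160 - 17*atan(x/3)/1740 + C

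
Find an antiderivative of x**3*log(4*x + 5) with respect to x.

Use integration by parts with u = log(4*x + 5), dv = x**3 dx.
Then du = 4/(4*x + 5) dx and v = x**4/4.

x**4*log(4*x + 5)/4 - x**4/16 + 5*x**3/48 - 25*x**2/128 + 125*x/256 - 625*log(4*x + 5)/1024 + C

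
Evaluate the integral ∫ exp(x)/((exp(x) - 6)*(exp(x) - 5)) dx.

log(exp(x) - 6) - log(exp(x) - 5) + C

Let u = e^x, du = e^x dx.
The integral becomes ∫ du/((u-5)(u-6)); decompose into partial fractions.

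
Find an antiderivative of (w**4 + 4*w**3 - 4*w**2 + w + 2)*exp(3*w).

Use integration by parts with u = w**4 + 4*w**3 - 4*w**2 + w + 2, dv = exp(3*w) dw, so v = exp(3*w)/3.
Apply parts 4 times (tabular method): alternate signs, differentiate u down to 0, integrate dv up.

(27*w**4 + 72*w**3 - 180*w**2 + 147*w + 5)*exp(3*w)/81 + C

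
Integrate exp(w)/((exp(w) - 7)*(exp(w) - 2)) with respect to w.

Let u = e^w, du = e^w dw.
The integral becomes ∫ du/((u-2)(u-7)); decompose into partial fractions.

log(exp(w) - 7)/5 - log(exp(w) - 2)/5 + C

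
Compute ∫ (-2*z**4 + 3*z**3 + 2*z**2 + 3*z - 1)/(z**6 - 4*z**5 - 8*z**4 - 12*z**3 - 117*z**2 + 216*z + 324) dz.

-53*log(z - 6)/324 - log(z - 2)/156 - log(z + 1)/60 + 47*log(z + 3)/324 + 73*log(z**2 + 9)/3510 - 229*atan(z/3)/1170 + C

Factor the denominator: (z - 6)*(z - 2)*(z + 1)*(z + 3)*(z**2 + 9).
Partial-fraction decomposition: (146*z - 2061)/(3510*(z**2 + 9)) + 47/(324*(z + 3)) - 1/(60*(z + 1)) - 1/(156*(z - 2)) - 53/(324*(z - 6)).
Integrate each term; A/(z−a) gives A·log|z−a|; the (Bz+D)/(z²+p²) term gives a log and an atan.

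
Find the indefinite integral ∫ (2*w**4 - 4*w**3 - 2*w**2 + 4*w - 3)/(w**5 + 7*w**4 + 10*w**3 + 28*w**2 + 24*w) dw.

-log(w)/8 + 3*log(w + 1)/25 + 1119*log(w + 6)/400 - 317*log(w**2 + 4)/800 - 219*atan(w/2)/400 + C

Factor the denominator: w*(w + 1)*(w + 6)*(w**2 + 4).
Partial-fraction decomposition: -(317*w + 438)/(400*(w**2 + 4)) + 1119/(400*(w + 6)) + 3/(25*(w + 1)) - 1/(8*w).
Integrate each term; A/(w−a) gives A·log|w−a|; the (Bw+D)/(w²+p²) term gives a log and an atan.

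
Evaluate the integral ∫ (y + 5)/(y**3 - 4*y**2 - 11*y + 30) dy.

Factor the denominator: (y - 5)*(y - 2)*(y + 3).
Partial-fraction decomposition: 1/(20*(y + 3)) - 7/(15*(y - 2)) + 5/(12*(y - 5)).
Integrate each term: A/(y−a) contributes A·log|y−a|.

5*log(y - 5)/12 - 7*log(y - 2)/15 + log(y + 3)/20 + C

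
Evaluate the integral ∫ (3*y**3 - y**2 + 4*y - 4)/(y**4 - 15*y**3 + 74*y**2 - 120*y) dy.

log(y)/30 + 158*log(y - 6)/3 - 366*log(y - 5)/5 + 47*log(y - 4)/2 + C

Factor the denominator: y*(y - 6)*(y - 5)*(y - 4).
Partial-fraction decomposition: 47/(2*(y - 4)) - 366/(5*(y - 5)) + 158/(3*(y - 6)) + 1/(30*y).
Integrate each term: A/(y−a) contributes A·log|y−a|.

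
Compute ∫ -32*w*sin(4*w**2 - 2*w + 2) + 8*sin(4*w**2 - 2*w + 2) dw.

4*cos(4*w**2 - 2*w + 2) + C

Let u = 4*w**2 - 2*w + 2, so du = (8*w - 2) dw.
Rewriting, the integral becomes -4·∫ sin(u) du = -4·-cos(u).
Substituting back, u = 4*w**2 - 2*w + 2.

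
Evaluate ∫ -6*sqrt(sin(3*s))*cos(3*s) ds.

-4*sin(3*s)**(3/2)/3 + C

Let u = sin(3*s), so du = (3*cos(3*s)) ds.
Rewriting, the integral becomes -2·∫ √u du = -2·(2/3)u^(3/2).
Substituting back, u = sin(3*s).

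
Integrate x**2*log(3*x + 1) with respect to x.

Use integration by parts with u = log(3*x + 1), dv = x**2 dx.
Then du = 3/(3*x + 1) dx and v = x**3/3.

x**3*log(3*x + 1)/3 - x**3/9 + x**2/18 - x/27 + log(3*x + 1)/81 + C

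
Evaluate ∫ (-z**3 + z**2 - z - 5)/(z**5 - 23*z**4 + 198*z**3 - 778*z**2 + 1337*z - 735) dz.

293*log(z - 7)/96 - 55*log(z - 5)/16 + 13*log(z - 3)/32 - log(z - 1)/48 + 51/(8*z - 56) + C

Factor the denominator: (z - 7)**2*(z - 5)*(z - 3)*(z - 1).
Partial-fraction decomposition: -1/(48*(z - 1)) + 13/(32*(z - 3)) - 55/(16*(z - 5)) + 293/(96*(z - 7)) - 51/(8*(z - 7)**2).
Integrate each term; A/(z−a) gives A·log|z−a|; A/(z−a)² gives −A/(z−a).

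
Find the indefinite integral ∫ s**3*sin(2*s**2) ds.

-s**2*cos(2*s**2)/4 + sin(2*s**2)/8 + C

Let u = s², du = 2s ds; rewrite as (1/2)∫ u^1·sin(2u) du.
Now integrate by parts 1 time.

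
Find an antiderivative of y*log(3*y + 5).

Use integration by parts with u = log(3*y + 5), dv = y dy.
Then du = 3/(3*y + 5) dy and v = y**2/2.

y**2*log(3*y + 5)/2 - y**2/4 + 5*y/6 - 25*log(3*y + 5)/18 + C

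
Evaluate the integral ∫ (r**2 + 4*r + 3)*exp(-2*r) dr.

Use integration by parts with u = r**2 + 4*r + 3, dv = exp(-2*r) dr, so v = -exp(-2*r)/2.
Apply parts 2 times (tabular method): alternate signs, differentiate u down to 0, integrate dv up.

(-2*r**2 - 10*r - 11)*exp(-2*r)/4 + C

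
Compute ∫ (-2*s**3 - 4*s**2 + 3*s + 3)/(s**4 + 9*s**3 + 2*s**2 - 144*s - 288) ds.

Factor the denominator: (s - 4)*(s + 3)*(s + 4)*(s + 6).
Partial-fraction decomposition: -91/(20*(s + 6)) + 55/(16*(s + 4)) - 4/(7*(s + 3)) - 177/(560*(s - 4)).
Integrate each term: A/(s−a) contributes A·log|s−a|.

-177*log(s - 4)/560 - 4*log(s + 3)/7 + 55*log(s + 4)/16 - 91*log(s + 6)/20 + C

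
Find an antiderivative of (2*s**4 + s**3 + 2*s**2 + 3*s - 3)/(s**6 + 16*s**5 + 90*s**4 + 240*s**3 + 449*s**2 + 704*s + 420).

Factor the denominator: (s + 1)*(s + 3)*(s + 5)*(s + 7)*(s**2 + 4).
Partial-fraction decomposition: -(2129*s + 5131)/(99905*(s**2 + 4)) - 1511/(848*(s + 7)) + 1157/(464*(s + 5)) - 141/(208*(s + 3)) - 1/(80*(s + 1)).
Integrate each term; A/(s−a) gives A·log|s−a|; the (Bs+D)/(s²+p²) term gives a log and an atan.

-log(s + 1)/80 - 141*log(s + 3)/208 + 1157*log(s + 5)/464 - 1511*log(s + 7)/848 - 2129*log(s**2 + 4)/199810 - 5131*atan(s/2)/199810 + C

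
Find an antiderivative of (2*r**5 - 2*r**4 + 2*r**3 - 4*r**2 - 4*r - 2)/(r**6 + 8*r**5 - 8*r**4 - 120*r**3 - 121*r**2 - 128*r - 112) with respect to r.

Factor the denominator: (r - 4)*(r + 1)*(r + 4)*(r + 7)*(r**2 + 1).
Partial-fraction decomposition: 2*(3*r + 4)/(425*(r**2 + 1)) + 9818/(2475*(r + 7)) - 1369/(612*(r + 4)) + 2/(45*(r + 1)) + 791/(3740*(r - 4)).
Integrate each term; A/(r−a) gives A·log|r−a|; the (Br+D)/(r²+p²) term gives a log and an atan.

791*log(r - 4)/3740 + 2*log(r + 1)/45 - 1369*log(r + 4)/612 + 9818*log(r + 7)/2475 + 3*log(r**2 + 1)/425 + 8*atan(r)/425 + C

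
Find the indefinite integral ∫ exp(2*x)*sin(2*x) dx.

exp(2*x)*sin(2*x)/4 - exp(2*x)*cos(2*x)/4 + C

Let I denote the integral. Integrate by parts with u = sin(2*x), dv = exp(2*x) dx, so v = exp(2*x)/2: I = exp(2*x)*sin(2*x)/2 − ∫ exp(2*x)*cos(2*x) dx.
Apply parts again with u = cos(2*x), dv = exp(2*x) dx: ∫ exp(2*x)*cos(2*x) dx = exp(2*x)*cos(2*x)/2 + I. Substituting back brings back I: I = exp(2*x)*sin(2*x)/2 - exp(2*x)*cos(2*x)/2 − I.
Solving for I: (1 + 1)·I equals the remaining terms, so I = (1/2)·(exp(2*x)*sin(2*x)/2 - exp(2*x)*cos(2*x)/2).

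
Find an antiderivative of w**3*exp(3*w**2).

Let u = w², du = 2w dw; rewrite as (1/2)∫ u^1·exp(3u) du.
Now integrate by parts 1 time.

(3*w**2 - 1)*exp(3*w**2)/18 + C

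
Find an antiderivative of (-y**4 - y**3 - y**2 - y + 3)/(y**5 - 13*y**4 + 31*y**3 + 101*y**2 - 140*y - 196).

-113111*log(y - 7)/129600 - 9*log(y - 2)/100 - log(y + 1)/64 - 7*log(y + 2)/324 + 2797/(360*y - 2520) + C

Factor the denominator: (y - 7)**2*(y - 2)*(y + 1)*(y + 2).
Partial-fraction decomposition: -7/(324*(y + 2)) - 1/(64*(y + 1)) - 9/(100*(y - 2)) - 113111/(129600*(y - 7)) - 2797/(360*(y - 7)**2).
Integrate each term; A/(y−a) gives A·log|y−a|; A/(y−a)² gives −A/(y−a).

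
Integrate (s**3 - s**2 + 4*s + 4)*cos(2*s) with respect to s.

s**3*sin(2*s)/2 - s**2*sin(2*s)/2 + 3*s**2*cos(2*s)/4 + 5*s*sin(2*s)/4 - s*cos(2*s)/2 + 9*sin(2*s)/4 + 5*cos(2*s)/8 + C

Use integration by parts with u = s**3 - s**2 + 4*s + 4, dv = cos(2*s) ds, so v = sin(2*s)/2.
Apply parts 3 times (tabular method): alternate signs, differentiate u down to 0, integrate dv up.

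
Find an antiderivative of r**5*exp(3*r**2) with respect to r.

Let u = r², du = 2r dr; rewrite as (1/2)∫ u^2·exp(3u) du.
Now integrate by parts 2 times.

(9*r**4 - 6*r**2 + 2)*exp(3*r**2)/54 + C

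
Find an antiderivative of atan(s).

s*atan(s) - log(s**2 + 1)/2 + C

Use integration by parts with u = arctan(s), dv = ds.
Then du = 1/(s**2 + 1) ds.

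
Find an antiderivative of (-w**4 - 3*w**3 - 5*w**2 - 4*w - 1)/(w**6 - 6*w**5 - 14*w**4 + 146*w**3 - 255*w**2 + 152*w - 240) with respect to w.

Factor the denominator: (w - 4)**2*(w - 3)*(w + 5)*(w**2 + 1).
Partial-fraction decomposition: -(25*w + 83)/(7514*(w**2 + 1)) + 89/(4212*(w + 5)) - 11/(4*(w - 3)) + 63958/(23409*(w - 4)) - 545/(153*(w - 4)**2).
Integrate each term; A/(w−a) gives A·log|w−a|; the (Bw+D)/(w²+p²) term gives a log and an atan.

63958*log(w - 4)/23409 - 11*log(w - 3)/4 + 89*log(w + 5)/4212 - 25*log(w**2 + 1)/15028 - 83*atan(w)/7514 + 545/(153*w - 612) + C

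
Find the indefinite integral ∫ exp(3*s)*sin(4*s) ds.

3*exp(3*s)*sin(4*s)/25 - 4*exp(3*s)*cos(4*s)/25 + C

Let I denote the integral. Integrate by parts with u = sin(4*s), dv = exp(3*s) ds, so v = exp(3*s)/3: I = exp(3*s)*sin(4*s)/3 − (4/3)·∫ exp(3*s)*cos(4*s) ds.
Apply parts again with u = cos(4*s), dv = exp(3*s) ds: ∫ exp(3*s)*cos(4*s) ds = exp(3*s)*cos(4*s)/3 + (4/3)·I. Substituting back brings back I: I = exp(3*s)*sin(4*s)/3 - 4*exp(3*s)*cos(4*s)/9 − (16/9)·I.
Solving for I: (1 + 16/9)·I equals the remaining terms, so I = (9/25)·(exp(3*s)*sin(4*s)/3 - 4*exp(3*s)*cos(4*s)/9).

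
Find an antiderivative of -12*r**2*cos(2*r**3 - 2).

-2*sin(2*r**3 - 2) + C

Let u = 2*r**3 - 2, so du = (6*r**2) dr.
Rewriting, the integral becomes -2·∫ cos(u) du = -2·sin(u).
Substituting back, u = 2*r**3 - 2.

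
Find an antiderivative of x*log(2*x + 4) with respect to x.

Use integration by parts with u = log(2*x + 4), dv = x dx.
Then du = 2/(2*x + 4) dx and v = x**2/2.

x**2*log(2*x + 4)/2 - x**2/4 + x - 2*log(x + 2) + C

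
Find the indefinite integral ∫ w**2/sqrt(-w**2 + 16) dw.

-w*sqrt(-w**2 + 16)/2 + 8*asin(w/4) + C

Substitute w = 4·sin(θ), so dw = 4·cos(θ) dθ and the radical becomes sqrt(-w**2 + 16) = 4·cos(θ) by the Pythagorean identity.
Integrate the resulting trig expression in θ, then back-substitute θ = asin(w/4), sin(θ) = w/4, cos(θ) = sqrt(-w**2 + 16)/4 (absorbing any constant into C).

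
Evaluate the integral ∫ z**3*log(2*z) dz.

z**4*(log(z) + log(2))/4 - z**4/16 + C

Use integration by parts with u = log(2*z), dv = z**3 dz.
Then du = 1/z dz and v = z**4/4.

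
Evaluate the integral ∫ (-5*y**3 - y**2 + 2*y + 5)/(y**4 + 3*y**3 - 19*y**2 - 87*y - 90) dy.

-635*log(y - 5)/448 - 37*log(y + 2)/7 + 109*log(y + 3)/64 - 125/(8*y + 24) + C

Factor the denominator: (y - 5)*(y + 2)*(y + 3)**2.
Partial-fraction decomposition: 109/(64*(y + 3)) + 125/(8*(y + 3)**2) - 37/(7*(y + 2)) - 635/(448*(y - 5)).
Integrate each term; A/(y−a) gives A·log|y−a|; A/(y−a)² gives −A/(y−a).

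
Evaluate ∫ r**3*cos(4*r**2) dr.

Let u = r², du = 2r dr; rewrite as (1/2)∫ u^1·cos(4u) du.
Now integrate by parts 1 time.

r**2*sin(4*r**2)/8 + cos(4*r**2)/32 + C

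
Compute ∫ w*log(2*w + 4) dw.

w**2*log(2*w + 4)/2 - w**2/4 + w - 2*log(w + 2) + C

Use integration by parts with u = log(2*w + 4), dv = w dw.
Then du = 2/(2*w + 4) dw and v = w**2/2.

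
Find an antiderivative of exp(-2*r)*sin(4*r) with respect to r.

-exp(-2*r)*sin(4*r)/10 - exp(-2*r)*cos(4*r)/5 + C

Let I denote the integral. Integrate by parts with u = sin(4*r), dv = exp(-2*r) dr, so v = -exp(-2*r)/2: I = -exp(-2*r)*sin(4*r)/2 + 2·∫ exp(-2*r)*cos(4*r) dr.
Apply parts again with u = cos(4*r), dv = exp(-2*r) dr: ∫ exp(-2*r)*cos(4*r) dr = -exp(-2*r)*cos(4*r)/2 − 2·I. Substituting back brings back I: I = -exp(-2*r)*sin(4*r)/2 - exp(-2*r)*cos(4*r) − 4·I.
Solving for I: (1 + 4)·I equals the remaining terms, so I = (1/5)·(-exp(-2*r)*sin(4*r)/2 - exp(-2*r)*cos(4*r)).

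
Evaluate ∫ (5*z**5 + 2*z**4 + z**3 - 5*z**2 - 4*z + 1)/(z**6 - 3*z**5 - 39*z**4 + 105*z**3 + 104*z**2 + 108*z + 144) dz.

41485*log(z - 6)/6216 - 5601*log(z - 4)/1700 - 2*log(z + 1)/175 + 36659*log(z + 6)/22200 - 6*log(z**2 + 1)/629 + 20*atan(z)/629 + C

Factor the denominator: (z - 6)*(z - 4)*(z + 1)*(z + 6)*(z**2 + 1).
Partial-fraction decomposition: -4*(3*z - 5)/(629*(z**2 + 1)) + 36659/(22200*(z + 6)) - 2/(175*(z + 1)) - 5601/(1700*(z - 4)) + 41485/(6216*(z - 6)).
Integrate each term; A/(z−a) gives A·log|z−a|; the (Bz+D)/(z²+p²) term gives a log and an atan.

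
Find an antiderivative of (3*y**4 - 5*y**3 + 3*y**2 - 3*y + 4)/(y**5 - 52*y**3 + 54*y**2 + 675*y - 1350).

657*log(y - 5)/220 - 8579*log(y - 3)/5184 - 1297*log(y + 5)/320 + 5098*log(y + 6)/891 + 65/(72*y - 216) + C

Factor the denominator: (y - 5)*(y - 3)**2*(y + 5)*(y + 6).
Partial-fraction decomposition: 5098/(891*(y + 6)) - 1297/(320*(y + 5)) - 8579/(5184*(y - 3)) - 65/(72*(y - 3)**2) + 657/(220*(y - 5)).
Integrate each term; A/(y−a) gives A·log|y−a|; A/(y−a)² gives −A/(y−a).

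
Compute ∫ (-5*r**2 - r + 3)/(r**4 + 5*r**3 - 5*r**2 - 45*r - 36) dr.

-15*log(r - 3)/56 + log(r + 1)/24 - 13*log(r + 3)/4 + 73*log(r + 4)/21 + C

Factor the denominator: (r - 3)*(r + 1)*(r + 3)*(r + 4).
Partial-fraction decomposition: 73/(21*(r + 4)) - 13/(4*(r + 3)) + 1/(24*(r + 1)) - 15/(56*(r - 3)).
Integrate each term: A/(r−a) contributes A·log|r−a|.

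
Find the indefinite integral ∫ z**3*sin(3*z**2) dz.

-z**2*cos(3*z**2)/6 + sin(3*z**2)/18 + C

Let u = z², du = 2z dz; rewrite as (1/2)∫ u^1·sin(3u) du.
Now integrate by parts 1 time.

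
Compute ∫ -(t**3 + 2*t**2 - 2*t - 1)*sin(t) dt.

t**3*cos(t) - 3*t**2*sin(t) + 2*t**2*cos(t) - 4*t*sin(t) - 8*t*cos(t) + 8*sin(t) - 5*cos(t) + C

Use integration by parts with u = t**3 + 2*t**2 - 2*t - 1, dv = -sin(t) dt, so v = cos(t).
Apply parts 3 times (tabular method): alternate signs, differentiate u down to 0, integrate dv up.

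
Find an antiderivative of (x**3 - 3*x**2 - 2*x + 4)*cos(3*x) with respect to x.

x**3*sin(3*x)/3 - x**2*sin(3*x) + x**2*cos(3*x)/3 - 8*x*sin(3*x)/9 - 2*x*cos(3*x)/3 + 14*sin(3*x)/9 - 8*cos(3*x)/27 + C

Use integration by parts with u = x**3 - 3*x**2 - 2*x + 4, dv = cos(3*x) dx, so v = sin(3*x)/3.
Apply parts 3 times (tabular method): alternate signs, differentiate u down to 0, integrate dv up.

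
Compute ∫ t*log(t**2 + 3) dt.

Let u = t**2 + 3, so du = (2*t) dt.
The integral becomes (1/2)·∫ log(u) du; integrate by parts with u′=log(u), dv′=du.

t**2*log(t**2 + 3)/2 - t**2/2 + 3*log(t**2 + 3)/2 + C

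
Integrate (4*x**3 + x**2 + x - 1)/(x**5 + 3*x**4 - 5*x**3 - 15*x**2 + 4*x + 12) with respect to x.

37*log(x - 2)/60 - 5*log(x - 1)/24 - 5*log(x + 1)/12 + 31*log(x + 2)/12 - 103*log(x + 3)/40 + C

Factor the denominator: (x - 2)*(x - 1)*(x + 1)*(x + 2)*(x + 3).
Partial-fraction decomposition: -103/(40*(x + 3)) + 31/(12*(x + 2)) - 5/(12*(x + 1)) - 5/(24*(x - 1)) + 37/(60*(x - 2)).
Integrate each term: A/(x−a) contributes A·log|x−a|.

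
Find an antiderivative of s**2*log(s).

Use integration by parts with u = log(s), dv = s**2 ds.
Then du = 1/s ds and v = s**3/3.

s**3*log(s)/3 - s**3/9 + C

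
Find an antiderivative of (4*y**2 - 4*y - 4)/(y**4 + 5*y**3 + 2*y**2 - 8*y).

log(y)/2 - 4*log(y - 1)/15 + 5*log(y + 2)/3 - 19*log(y + 4)/10 + C

Factor the denominator: y*(y - 1)*(y + 2)*(y + 4).
Partial-fraction decomposition: -19/(10*(y + 4)) + 5/(3*(y + 2)) - 4/(15*(y - 1)) + 1/(2*y).
Integrate each term: A/(y−a) contributes A·log|y−a|.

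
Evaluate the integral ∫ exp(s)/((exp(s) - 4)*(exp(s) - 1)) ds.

log(exp(s) - 4)/3 - log(exp(s) - 1)/3 + C

Let u = e^s, du = e^s ds.
The integral becomes ∫ du/((u-4)(u-1)); decompose into partial fractions.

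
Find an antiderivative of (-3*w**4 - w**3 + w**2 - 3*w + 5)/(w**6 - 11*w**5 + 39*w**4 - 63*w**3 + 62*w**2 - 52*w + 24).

Factor the denominator: (w - 6)*(w - 2)**2*(w - 1)*(w**2 + 1).
Partial-fraction decomposition: (67*w + 69)/(1850*(w**2 + 1)) + 1/(10*(w - 1)) + 497/(400*(w - 2)) + 53/(20*(w - 2)**2) - 4081/(2960*(w - 6)).
Integrate each term; A/(w−a) gives A·log|w−a|; the (Bw+D)/(w²+p²) term gives a log and an atan.

-4081*log(w - 6)/2960 + 497*log(w - 2)/400 + log(w - 1)/10 + 67*log(w**2 + 1)/3700 + 69*atan(w)/1850 - 53/(20*w - 40) + C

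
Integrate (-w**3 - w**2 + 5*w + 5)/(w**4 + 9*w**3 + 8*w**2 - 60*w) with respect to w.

-log(w)/12 + 3*log(w - 2)/112 + 16*log(w + 5)/7 - 155*log(w + 6)/48 + C

Factor the denominator: w*(w - 2)*(w + 5)*(w + 6).
Partial-fraction decomposition: -155/(48*(w + 6)) + 16/(7*(w + 5)) + 3/(112*(w - 2)) - 1/(12*w).
Integrate each term: A/(w−a) contributes A·log|w−a|.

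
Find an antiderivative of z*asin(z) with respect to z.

z**2*asin(z)/2 + z*sqrt(-z**2 + 1)/4 - asin(z)/4 + C

Use integration by parts with u = arcsin(z), dv = z dz.
Then du = 1/sqrt(-z**2 + 1) dz.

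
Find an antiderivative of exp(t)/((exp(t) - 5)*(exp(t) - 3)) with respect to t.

Let u = e^t, du = e^t dt.
The integral becomes ∫ du/((u-3)(u-5)); decompose into partial fractions.

log(exp(t) - 5)/2 - log(exp(t) - 3)/2 + C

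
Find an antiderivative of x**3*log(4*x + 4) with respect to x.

x**4*log(4*x + 4)/4 - x**4/16 + x**3/12 - x**2/8 + x/4 - log(x + 1)/4 + C

Use integration by parts with u = log(4*x + 4), dv = x**3 dx.
Then du = 4/(4*x + 4) dx and v = x**4/4.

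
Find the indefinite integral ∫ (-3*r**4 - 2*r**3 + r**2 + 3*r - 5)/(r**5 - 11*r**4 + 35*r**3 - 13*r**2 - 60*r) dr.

log(r)/12 - 209*log(r - 5)/6 + 873*log(r - 4)/20 - 71*log(r - 3)/6 - log(r + 1)/15 + C

Factor the denominator: r*(r - 5)*(r - 4)*(r - 3)*(r + 1).
Partial-fraction decomposition: -1/(15*(r + 1)) - 71/(6*(r - 3)) + 873/(20*(r - 4)) - 209/(6*(r - 5)) + 1/(12*r).
Integrate each term: A/(r−a) contributes A·log|r−a|.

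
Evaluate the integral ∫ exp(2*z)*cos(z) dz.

exp(2*z)*sin(z)/5 + 2*exp(2*z)*cos(z)/5 + C

Let I denote the integral. Integrate by parts with u = cos(z), dv = exp(2*z) dz, so v = exp(2*z)/2: I = exp(2*z)*cos(z)/2 + (1/2)·∫ exp(2*z)*sin(z) dz.
Apply parts again with u = sin(z), dv = exp(2*z) dz: ∫ exp(2*z)*sin(z) dz = exp(2*z)*sin(z)/2 − (1/2)·I. Substituting back brings back I: I = exp(2*z)*sin(z)/4 + exp(2*z)*cos(z)/2 − (1/4)·I.
Solving for I: (1 + 1/4)·I equals the remaining terms, so I = (4/5)·(exp(2*z)*sin(z)/4 + exp(2*z)*cos(z)/2).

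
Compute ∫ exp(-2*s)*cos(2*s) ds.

exp(-2*s)*sin(2*s)/4 - exp(-2*s)*cos(2*s)/4 + C

Let I denote the integral. Integrate by parts with u = cos(2*s), dv = exp(-2*s) ds, so v = -exp(-2*s)/2: I = -exp(-2*s)*cos(2*s)/2 − ∫ exp(-2*s)*sin(2*s) ds.
Apply parts again with u = sin(2*s), dv = exp(-2*s) ds: ∫ exp(-2*s)*sin(2*s) ds = -exp(-2*s)*sin(2*s)/2 + I. Substituting back brings back I: I = exp(-2*s)*sin(2*s)/2 - exp(-2*s)*cos(2*s)/2 − I.
Solving for I: (1 + 1)·I equals the remaining terms, so I = (1/2)·(exp(-2*s)*sin(2*s)/2 - exp(-2*s)*cos(2*s)/2).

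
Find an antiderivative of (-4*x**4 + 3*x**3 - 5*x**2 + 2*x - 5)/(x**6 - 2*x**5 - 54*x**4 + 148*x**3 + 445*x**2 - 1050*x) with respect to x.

Factor the denominator: x*(x - 5)**2*(x - 2)*(x + 3)*(x + 7).
Partial-fraction decomposition: 10897/(36288*(x + 7)) - 461/(3840*(x + 3)) - 61/(810*(x - 2)) - 3791/(34560*(x - 5)) - 449/(288*(x - 5)**2) + 1/(210*x).
Integrate each term; A/(x−a) gives A·log|x−a|; A/(x−a)² gives −A/(x−a).

log(x)/210 - 3791*log(x - 5)/34560 - 61*log(x - 2)/810 - 461*log(x + 3)/3840 + 10897*log(x + 7)/36288 + 449/(288*x - 1440) + C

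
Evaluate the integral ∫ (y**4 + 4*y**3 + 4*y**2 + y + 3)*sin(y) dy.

-y**4*cos(y) + 4*y**3*sin(y) - 4*y**3*cos(y) + 12*y**2*sin(y) + 8*y**2*cos(y) - 16*y*sin(y) + 23*y*cos(y) - 23*sin(y) - 19*cos(y) + C

Use integration by parts with u = y**4 + 4*y**3 + 4*y**2 + y + 3, dv = sin(y) dy, so v = -cos(y).
Apply parts 4 times (tabular method): alternate signs, differentiate u down to 0, integrate dv up.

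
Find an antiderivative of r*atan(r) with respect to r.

Use integration by parts with u = arctan(r), dv = r dr.
Then du = 1/(r**2 + 1) dr.

r**2*atan(r)/2 - r/2 + atan(r)/2 + C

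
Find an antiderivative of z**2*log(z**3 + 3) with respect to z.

z**3*log(z**3 + 3)/3 - z**3/3 + log(z**3 + 3) + C

Let u = z**3 + 3, so du = (3*z**2) dz.
The integral becomes (1/3)·∫ log(u) du; integrate by parts with u′=log(u), dv′=du.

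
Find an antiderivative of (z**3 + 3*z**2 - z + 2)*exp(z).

Use integration by parts with u = z**3 + 3*z**2 - z + 2, dv = exp(z) dz, so v = exp(z).
Apply parts 3 times (tabular method): alternate signs, differentiate u down to 0, integrate dv up.

(z**3 - z + 3)*exp(z) + C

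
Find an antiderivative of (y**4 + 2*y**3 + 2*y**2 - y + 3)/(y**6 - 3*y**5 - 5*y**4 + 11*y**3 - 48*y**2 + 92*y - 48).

83*log(y - 4)/252 - 647*log(y - 1)/3600 - 51*log(y + 3)/1456 - 149*log(y**2 + 4)/2600 - 41*atan(y/2)/650 + 7/(60*y - 60) + C

Factor the denominator: (y - 4)*(y - 1)**2*(y + 3)*(y**2 + 4).
Partial-fraction decomposition: -(149*y + 164)/(1300*(y**2 + 4)) - 51/(1456*(y + 3)) - 647/(3600*(y - 1)) - 7/(60*(y - 1)**2) + 83/(252*(y - 4)).
Integrate each term; A/(y−a) gives A·log|y−a|; the (By+D)/(y²+p²) term gives a log and an atan.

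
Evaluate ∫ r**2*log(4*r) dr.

Use integration by parts with u = log(4*r), dv = r**2 dr.
Then du = 1/r dr and v = r**3/3.

r**3*(log(r) + 2*log(2))/3 - r**3/9 + C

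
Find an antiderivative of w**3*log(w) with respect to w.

w**4*log(w)/4 - w**4/16 + C

Use integration by parts with u = log(w), dv = w**3 dw.
Then du = 1/w dw and v = w**4/4.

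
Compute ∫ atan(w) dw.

w*atan(w) - log(w**2 + 1)/2 + C

Use integration by parts with u = arctan(w), dv = dw.
Then du = 1/(w**2 + 1) dw.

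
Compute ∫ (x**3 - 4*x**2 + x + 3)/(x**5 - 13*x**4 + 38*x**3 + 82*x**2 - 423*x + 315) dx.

157*log(x - 7)/480 - 33*log(x - 5)/128 - log(x - 3)/32 - log(x - 1)/192 - 21*log(x + 3)/640 + C

Factor the denominator: (x - 7)*(x - 5)*(x - 3)*(x - 1)*(x + 3).
Partial-fraction decomposition: -21/(640*(x + 3)) - 1/(192*(x - 1)) - 1/(32*(x - 3)) - 33/(128*(x - 5)) + 157/(480*(x - 7)).
Integrate each term: A/(x−a) contributes A·log|x−a|.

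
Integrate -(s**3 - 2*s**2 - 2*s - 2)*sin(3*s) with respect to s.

s**3*cos(3*s)/3 - s**2*sin(3*s)/3 - 2*s**2*cos(3*s)/3 + 4*s*sin(3*s)/9 - 8*s*cos(3*s)/9 + 8*sin(3*s)/27 - 14*cos(3*s)/27 + C

Use integration by parts with u = s**3 - 2*s**2 - 2*s - 2, dv = -sin(3*s) ds, so v = cos(3*s)/3.
Apply parts 3 times (tabular method): alternate signs, differentiate u down to 0, integrate dv up.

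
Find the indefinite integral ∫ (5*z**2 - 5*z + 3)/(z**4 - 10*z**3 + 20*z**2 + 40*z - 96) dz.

153*log(z - 6)/64 - 21*log(z - 4)/8 + 13*log(z - 2)/32 - 11*log(z + 2)/64 + C

Factor the denominator: (z - 6)*(z - 4)*(z - 2)*(z + 2).
Partial-fraction decomposition: -11/(64*(z + 2)) + 13/(32*(z - 2)) - 21/(8*(z - 4)) + 153/(64*(z - 6)).
Integrate each term: A/(z−a) contributes A·log|z−a|.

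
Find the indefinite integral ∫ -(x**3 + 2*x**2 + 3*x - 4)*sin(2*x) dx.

x**3*cos(2*x)/2 - 3*x**2*sin(2*x)/4 + x**2*cos(2*x) - x*sin(2*x) + 3*x*cos(2*x)/4 - 3*sin(2*x)/8 - 5*cos(2*x)/2 + C

Use integration by parts with u = x**3 + 2*x**2 + 3*x - 4, dv = -sin(2*x) dx, so v = cos(2*x)/2.
Apply parts 3 times (tabular method): alternate signs, differentiate u down to 0, integrate dv up.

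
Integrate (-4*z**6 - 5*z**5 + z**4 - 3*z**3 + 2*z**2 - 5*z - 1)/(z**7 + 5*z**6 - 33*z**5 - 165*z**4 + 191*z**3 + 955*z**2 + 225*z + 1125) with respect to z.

Factor the denominator: (z - 5)*(z - 3)*(z + 3)*(z + 5)**2*(z**2 + 1).
Partial-fraction decomposition: -(37*z - 3)/(6760*(z**2 + 1)) - 4057823/(2163200*(z + 5)) + 45801/(4160*(z + 5)**2) - 1507/(1920*(z + 3)) + 4129/(7680*(z - 3)) - 77851/(41600*(z - 5)).
Integrate each term; A/(z−a) gives A·log|z−a|; the (Bz+D)/(z²+p²) term gives a log and an atan.

-77851*log(z - 5)/41600 + 4129*log(z - 3)/7680 - 1507*log(z + 3)/1920 - 4057823*log(z + 5)/2163200 - 37*log(z**2 + 1)/13520 + 3*atan(z)/6760 - 45801/(4160*z + 20800) + C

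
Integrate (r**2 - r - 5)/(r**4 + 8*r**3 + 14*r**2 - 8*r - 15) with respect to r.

-5*log(r - 1)/48 + 3*log(r + 1)/16 + 7*log(r + 3)/16 - 25*log(r + 5)/48 + C

Factor the denominator: (r - 1)*(r + 1)*(r + 3)*(r + 5).
Partial-fraction decomposition: -25/(48*(r + 5)) + 7/(16*(r + 3)) + 3/(16*(r + 1)) - 5/(48*(r - 1)).
Integrate each term: A/(r−a) contributes A·log|r−a|.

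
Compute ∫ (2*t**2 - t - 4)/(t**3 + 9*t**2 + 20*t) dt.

Factor the denominator: t*(t + 4)*(t + 5).
Partial-fraction decomposition: 51/(5*(t + 5)) - 8/(t + 4) - 1/(5*t).
Integrate each term: A/(t−a) contributes A·log|t−a|.

-log(t)/5 - 8*log(t + 4) + 51*log(t + 5)/5 + C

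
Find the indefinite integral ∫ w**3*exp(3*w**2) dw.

Let u = w², du = 2w dw; rewrite as (1/2)∫ u^1·exp(3u) du.
Now integrate by parts 1 time.

(3*w**2 - 1)*exp(3*w**2)/18 + C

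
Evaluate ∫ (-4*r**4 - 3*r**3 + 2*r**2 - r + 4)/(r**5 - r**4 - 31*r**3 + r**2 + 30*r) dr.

Factor the denominator: r*(r - 6)*(r - 1)*(r + 1)*(r + 5).
Partial-fraction decomposition: -1033/(660*(r + 5)) - 3/(28*(r + 1)) + 1/(30*(r - 1)) - 2881/(1155*(r - 6)) + 2/(15*r).
Integrate each term: A/(r−a) contributes A·log|r−a|.

2*log(r)/15 - 2881*log(r - 6)/1155 + log(r - 1)/30 - 3*log(r + 1)/28 - 1033*log(r + 5)/660 + C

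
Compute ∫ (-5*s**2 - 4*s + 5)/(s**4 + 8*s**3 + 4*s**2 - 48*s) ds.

Factor the denominator: s*(s - 2)*(s + 4)*(s + 6).
Partial-fraction decomposition: 151/(96*(s + 6)) - 59/(48*(s + 4)) - 23/(96*(s - 2)) - 5/(48*s).
Integrate each term: A/(s−a) contributes A·log|s−a|.

-5*log(s)/48 - 23*log(s - 2)/96 - 59*log(s + 4)/48 + 151*log(s + 6)/96 + C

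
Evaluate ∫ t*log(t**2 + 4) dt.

Let u = t**2 + 4, so du = (2*t) dt.
The integral becomes (1/2)·∫ log(u) du; integrate by parts with u′=log(u), dv′=du.

t**2*log(t**2 + 4)/2 - t**2/2 + 2*log(t**2 + 4) + C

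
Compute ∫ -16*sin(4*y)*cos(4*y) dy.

-2*sin(4*y)**2 + C

Let u = sin(4*y), so du = (4*cos(4*y)) dy.
Rewriting, the integral becomes -4·∫ u^1 du = -4·u^2/2.
Substituting back, u = sin(4*y).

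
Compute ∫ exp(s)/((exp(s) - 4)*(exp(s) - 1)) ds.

log(exp(s) - 4)/3 - log(exp(s) - 1)/3 + C

Let u = e^s, du = e^s ds.
The integral becomes ∫ du/((u-1)(u-4)); decompose into partial fractions.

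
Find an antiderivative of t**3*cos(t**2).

t**2*sin(t**2)/2 + cos(t**2)/2 + C

Let u = t², du = 2t dt; rewrite as (1/2)∫ u^1·cos(1u) du.
Now integrate by parts 1 time.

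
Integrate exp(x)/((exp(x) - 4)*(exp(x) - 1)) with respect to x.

log(exp(x) - 4)/3 - log(exp(x) - 1)/3 + C

Let u = e^x, du = e^x dx.
The integral becomes ∫ du/((u-4)(u-1)); decompose into partial fractions.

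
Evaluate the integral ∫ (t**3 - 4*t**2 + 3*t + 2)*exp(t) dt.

Use integration by parts with u = t**3 - 4*t**2 + 3*t + 2, dv = exp(t) dt, so v = exp(t).
Apply parts 3 times (tabular method): alternate signs, differentiate u down to 0, integrate dv up.

(t**3 - 7*t**2 + 17*t - 15)*exp(t) + C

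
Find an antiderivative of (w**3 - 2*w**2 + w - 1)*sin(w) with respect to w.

-w**3*cos(w) + 3*w**2*sin(w) + 2*w**2*cos(w) - 4*w*sin(w) + 5*w*cos(w) - 5*sin(w) - 3*cos(w) + C

Use integration by parts with u = w**3 - 2*w**2 + w - 1, dv = sin(w) dw, so v = -cos(w).
Apply parts 3 times (tabular method): alternate signs, differentiate u down to 0, integrate dv up.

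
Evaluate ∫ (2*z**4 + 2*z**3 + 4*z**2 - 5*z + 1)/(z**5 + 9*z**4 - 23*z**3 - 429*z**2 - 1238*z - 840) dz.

Factor the denominator: (z - 7)*(z + 1)*(z + 4)*(z + 5)*(z + 6).
Partial-fraction decomposition: 467/(26*(z + 6)) - 563/(24*(z + 5)) + 469/(66*(z + 4)) - 1/(48*(z + 1)) + 2825/(6864*(z - 7)).
Integrate each term: A/(z−a) contributes A·log|z−a|.

2825*log(z - 7)/6864 - log(z + 1)/48 + 469*log(z + 4)/66 - 563*log(z + 5)/24 + 467*log(z + 6)/26 + C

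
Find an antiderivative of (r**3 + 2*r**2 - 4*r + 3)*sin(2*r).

Use integration by parts with u = r**3 + 2*r**2 - 4*r + 3, dv = sin(2*r) dr, so v = -cos(2*r)/2.
Apply parts 3 times (tabular method): alternate signs, differentiate u down to 0, integrate dv up.

-r**3*cos(2*r)/2 + 3*r**2*sin(2*r)/4 - r**2*cos(2*r) + r*sin(2*r) + 11*r*cos(2*r)/4 - 11*sin(2*r)/8 - cos(2*r) + C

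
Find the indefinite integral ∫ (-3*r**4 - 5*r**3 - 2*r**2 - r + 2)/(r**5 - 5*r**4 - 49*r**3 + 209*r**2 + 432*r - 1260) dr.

Factor the denominator: (r - 7)*(r - 5)*(r - 2)*(r + 3)*(r + 6).
Partial-fraction decomposition: -359/(429*(r + 6)) + 121/(1200*(r + 3)) - 4/(25*(r - 2)) + 851/(176*(r - 5)) - 9021/(1300*(r - 7)).
Integrate each term: A/(r−a) contributes A·log|r−a|.

-9021*log(r - 7)/1300 + 851*log(r - 5)/176 - 4*log(r - 2)/25 + 121*log(r + 3)/1200 - 359*log(r + 6)/429 + C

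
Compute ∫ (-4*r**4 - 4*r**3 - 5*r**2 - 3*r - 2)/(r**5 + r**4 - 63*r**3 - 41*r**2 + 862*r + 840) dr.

-3124*log(r - 6)/455 + 1571*log(r - 5)/324 - log(r + 1)/189 + 419*log(r + 4)/405 - 4229*log(r + 7)/1404 + C

Factor the denominator: (r - 6)*(r - 5)*(r + 1)*(r + 4)*(r + 7).
Partial-fraction decomposition: -4229/(1404*(r + 7)) + 419/(405*(r + 4)) - 1/(189*(r + 1)) + 1571/(324*(r - 5)) - 3124/(455*(r - 6)).
Integrate each term: A/(r−a) contributes A·log|r−a|.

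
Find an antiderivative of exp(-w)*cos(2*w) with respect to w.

Let I denote the integral. Integrate by parts with u = cos(2*w), dv = exp(-w) dw, so v = -exp(-w): I = -exp(-w)*cos(2*w) − 2·∫ exp(-w)*sin(2*w) dw.
Apply parts again with u = sin(2*w), dv = exp(-w) dw: ∫ exp(-w)*sin(2*w) dw = -exp(-w)*sin(2*w) + 2·I. Substituting back brings back I: I = 2*exp(-w)*sin(2*w) - exp(-w)*cos(2*w) − 4·I.
Solving for I: (1 + 4)·I equals the remaining terms, so I = (1/5)·(2*exp(-w)*sin(2*w) - exp(-w)*cos(2*w)).

2*exp(-w)*sin(2*w)/5 - exp(-w)*cos(2*w)/5 + C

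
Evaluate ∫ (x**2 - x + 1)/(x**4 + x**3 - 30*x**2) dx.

Factor the denominator: x**2*(x - 5)*(x + 6).
Partial-fraction decomposition: -43/(396*(x + 6)) + 21/(275*(x - 5)) + 29/(900*x) - 1/(30*x**2).
Integrate each term; A/(x−a) gives A·log|x−a|; A/(x−a)² gives −A/(x−a).

29*log(x)/900 + 21*log(x - 5)/275 - 43*log(x + 6)/396 + 1/(30*x) + C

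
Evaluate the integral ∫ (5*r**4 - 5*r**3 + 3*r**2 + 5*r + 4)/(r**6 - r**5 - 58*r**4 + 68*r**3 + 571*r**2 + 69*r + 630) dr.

Factor the denominator: (r - 6)*(r - 5)*(r + 3)*(r + 7)*(r**2 + 1).
Partial-fraction decomposition: (162*r + 121)/(12025*(r**2 + 1)) - 1153/(2600*(r + 7)) + 139/(720*(r + 3)) - 217/(208*(r - 5)) + 5542/(4329*(r - 6)).
Integrate each term; A/(r−a) gives A·log|r−a|; the (Br+D)/(r²+p²) term gives a log and an atan.

5542*log(r - 6)/4329 - 217*log(r - 5)/208 + 139*log(r + 3)/720 - 1153*log(r + 7)/2600 + 81*log(r**2 + 1)/12025 + 121*atan(r)/12025 + C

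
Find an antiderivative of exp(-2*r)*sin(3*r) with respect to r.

Let I denote the integral. Integrate by parts with u = sin(3*r), dv = exp(-2*r) dr, so v = -exp(-2*r)/2: I = -exp(-2*r)*sin(3*r)/2 + (3/2)·∫ exp(-2*r)*cos(3*r) dr.
Apply parts again with u = cos(3*r), dv = exp(-2*r) dr: ∫ exp(-2*r)*cos(3*r) dr = -exp(-2*r)*cos(3*r)/2 − (3/2)·I. Substituting back brings back I: I = -exp(-2*r)*sin(3*r)/2 - 3*exp(-2*r)*cos(3*r)/4 − (9/4)·I.
Solving for I: (1 + 9/4)·I equals the remaining terms, so I = (4/13)·(-exp(-2*r)*sin(3*r)/2 - 3*exp(-2*r)*cos(3*r)/4).

-2*exp(-2*r)*sin(3*r)/13 - 3*exp(-2*r)*cos(3*r)/13 + C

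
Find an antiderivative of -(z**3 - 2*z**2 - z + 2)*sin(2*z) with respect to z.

Use integration by parts with u = z**3 - 2*z**2 - z + 2, dv = -sin(2*z) dz, so v = cos(2*z)/2.
Apply parts 3 times (tabular method): alternate signs, differentiate u down to 0, integrate dv up.

z**3*cos(2*z)/2 - 3*z**2*sin(2*z)/4 - z**2*cos(2*z) + z*sin(2*z) - 5*z*cos(2*z)/4 + 5*sin(2*z)/8 + 3*cos(2*z)/2 + C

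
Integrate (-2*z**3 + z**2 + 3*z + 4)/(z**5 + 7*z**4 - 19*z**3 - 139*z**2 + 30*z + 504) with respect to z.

-48*log(z - 4)/539 + log(z - 2)/225 - 3613*log(z + 3)/9800 + 359*log(z + 7)/792 - 29/(70*z + 210) + C

Factor the denominator: (z - 4)*(z - 2)*(z + 3)**2*(z + 7).
Partial-fraction decomposition: 359/(792*(z + 7)) - 3613/(9800*(z + 3)) + 29/(70*(z + 3)**2) + 1/(225*(z - 2)) - 48/(539*(z - 4)).
Integrate each term; A/(z−a) gives A·log|z−a|; A/(z−a)² gives −A/(z−a).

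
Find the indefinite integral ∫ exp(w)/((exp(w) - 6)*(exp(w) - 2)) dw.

Let u = e^w, du = e^w dw.
The integral becomes ∫ du/((u-6)(u-2)); decompose into partial fractions.

log(exp(w) - 6)/4 - log(exp(w) - 2)/4 + C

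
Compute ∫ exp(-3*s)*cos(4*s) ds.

Let I denote the integral. Integrate by parts with u = cos(4*s), dv = exp(-3*s) ds, so v = -exp(-3*s)/3: I = -exp(-3*s)*cos(4*s)/3 − (4/3)·∫ exp(-3*s)*sin(4*s) ds.
Apply parts again with u = sin(4*s), dv = exp(-3*s) ds: ∫ exp(-3*s)*sin(4*s) ds = -exp(-3*s)*sin(4*s)/3 + (4/3)·I. Substituting back brings back I: I = 4*exp(-3*s)*sin(4*s)/9 - exp(-3*s)*cos(4*s)/3 − (16/9)·I.
Solving for I: (1 + 16/9)·I equals the remaining terms, so I = (9/25)·(4*exp(-3*s)*sin(4*s)/9 - exp(-3*s)*cos(4*s)/3).

4*exp(-3*s)*sin(4*s)/25 - 3*exp(-3*s)*cos(4*s)/25 + C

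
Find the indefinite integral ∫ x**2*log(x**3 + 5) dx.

x**3*log(x**3 + 5)/3 - x**3/3 + 5*log(x**3 + 5)/3 + C

Let u = x**3 + 5, so du = (3*x**2) dx.
The integral becomes (1/3)·∫ log(u) du; integrate by parts with u′=log(u), dv′=du.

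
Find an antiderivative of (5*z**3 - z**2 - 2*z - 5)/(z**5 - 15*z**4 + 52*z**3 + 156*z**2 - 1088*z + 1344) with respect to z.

549*log(z - 7)/55 - 1027*log(z - 6)/80 + 97*log(z - 4)/32 - 9*log(z - 2)/80 - 111*log(z + 4)/1760 + C

Factor the denominator: (z - 7)*(z - 6)*(z - 4)*(z - 2)*(z + 4).
Partial-fraction decomposition: -111/(1760*(z + 4)) - 9/(80*(z - 2)) + 97/(32*(z - 4)) - 1027/(80*(z - 6)) + 549/(55*(z - 7)).
Integrate each term: A/(z−a) contributes A·log|z−a|.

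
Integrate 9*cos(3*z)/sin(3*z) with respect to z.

Let u = sin(3*z), so du = (3*cos(3*z)) dz.
Rewriting, the integral becomes 3·∫ 1/u du = 3·log(u).
Substituting back, u = sin(3*z).

3*log(sin(3*z)) + C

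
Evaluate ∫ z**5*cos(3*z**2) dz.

z**4*sin(3*z**2)/6 + z**2*cos(3*z**2)/9 - sin(3*z**2)/27 + C

Let u = z², du = 2z dz; rewrite as (1/2)∫ u^2·cos(3u) du.
Now integrate by parts 2 times.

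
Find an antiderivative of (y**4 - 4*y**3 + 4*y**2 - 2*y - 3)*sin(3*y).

-y**4*cos(3*y)/3 + 4*y**3*sin(3*y)/9 + 4*y**3*cos(3*y)/3 - 4*y**2*sin(3*y)/3 - 8*y**2*cos(3*y)/9 + 16*y*sin(3*y)/27 - 2*y*cos(3*y)/9 + 2*sin(3*y)/27 + 97*cos(3*y)/81 + C

Use integration by parts with u = y**4 - 4*y**3 + 4*y**2 - 2*y - 3, dv = sin(3*y) dy, so v = -cos(3*y)/3.
Apply parts 4 times (tabular method): alternate signs, differentiate u down to 0, integrate dv up.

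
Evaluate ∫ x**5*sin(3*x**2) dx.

Let u = x², du = 2x dx; rewrite as (1/2)∫ u^2·sin(3u) du.
Now integrate by parts 2 times.

-x**4*cos(3*x**2)/6 + x**2*sin(3*x**2)/9 + cos(3*x**2)/27 + C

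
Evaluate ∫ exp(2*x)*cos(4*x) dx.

exp(2*x)*sin(4*x)/5 + exp(2*x)*cos(4*x)/10 + C

Let I denote the integral. Integrate by parts with u = cos(4*x), dv = exp(2*x) dx, so v = exp(2*x)/2: I = exp(2*x)*cos(4*x)/2 + 2·∫ exp(2*x)*sin(4*x) dx.
Apply parts again with u = sin(4*x), dv = exp(2*x) dx: ∫ exp(2*x)*sin(4*x) dx = exp(2*x)*sin(4*x)/2 − 2·I. Substituting back brings back I: I = exp(2*x)*sin(4*x) + exp(2*x)*cos(4*x)/2 − 4·I.
Solving for I: (1 + 4)·I equals the remaining terms, so I = (1/5)·(exp(2*x)*sin(4*x) + exp(2*x)*cos(4*x)/2).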